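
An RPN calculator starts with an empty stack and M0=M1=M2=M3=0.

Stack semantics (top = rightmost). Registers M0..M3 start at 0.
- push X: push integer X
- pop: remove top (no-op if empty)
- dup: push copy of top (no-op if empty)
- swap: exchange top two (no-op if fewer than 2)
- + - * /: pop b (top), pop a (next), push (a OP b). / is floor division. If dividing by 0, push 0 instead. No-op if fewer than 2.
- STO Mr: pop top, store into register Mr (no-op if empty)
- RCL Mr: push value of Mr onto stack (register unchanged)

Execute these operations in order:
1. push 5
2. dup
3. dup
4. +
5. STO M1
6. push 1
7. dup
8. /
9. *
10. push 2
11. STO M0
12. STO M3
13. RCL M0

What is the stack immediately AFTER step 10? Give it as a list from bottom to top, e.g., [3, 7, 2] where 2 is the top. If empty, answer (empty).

After op 1 (push 5): stack=[5] mem=[0,0,0,0]
After op 2 (dup): stack=[5,5] mem=[0,0,0,0]
After op 3 (dup): stack=[5,5,5] mem=[0,0,0,0]
After op 4 (+): stack=[5,10] mem=[0,0,0,0]
After op 5 (STO M1): stack=[5] mem=[0,10,0,0]
After op 6 (push 1): stack=[5,1] mem=[0,10,0,0]
After op 7 (dup): stack=[5,1,1] mem=[0,10,0,0]
After op 8 (/): stack=[5,1] mem=[0,10,0,0]
After op 9 (*): stack=[5] mem=[0,10,0,0]
After op 10 (push 2): stack=[5,2] mem=[0,10,0,0]

[5, 2]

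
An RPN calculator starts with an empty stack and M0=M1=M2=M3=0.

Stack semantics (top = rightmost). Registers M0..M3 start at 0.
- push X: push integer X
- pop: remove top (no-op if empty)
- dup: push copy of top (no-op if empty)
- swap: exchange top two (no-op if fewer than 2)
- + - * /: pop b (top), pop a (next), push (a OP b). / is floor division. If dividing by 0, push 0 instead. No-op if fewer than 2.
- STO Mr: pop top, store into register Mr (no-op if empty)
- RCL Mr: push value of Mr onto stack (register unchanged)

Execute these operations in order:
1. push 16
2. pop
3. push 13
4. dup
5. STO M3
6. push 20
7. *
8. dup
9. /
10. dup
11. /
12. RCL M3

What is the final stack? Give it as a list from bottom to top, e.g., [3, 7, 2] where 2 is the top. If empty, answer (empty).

Answer: [1, 13]

Derivation:
After op 1 (push 16): stack=[16] mem=[0,0,0,0]
After op 2 (pop): stack=[empty] mem=[0,0,0,0]
After op 3 (push 13): stack=[13] mem=[0,0,0,0]
After op 4 (dup): stack=[13,13] mem=[0,0,0,0]
After op 5 (STO M3): stack=[13] mem=[0,0,0,13]
After op 6 (push 20): stack=[13,20] mem=[0,0,0,13]
After op 7 (*): stack=[260] mem=[0,0,0,13]
After op 8 (dup): stack=[260,260] mem=[0,0,0,13]
After op 9 (/): stack=[1] mem=[0,0,0,13]
After op 10 (dup): stack=[1,1] mem=[0,0,0,13]
After op 11 (/): stack=[1] mem=[0,0,0,13]
After op 12 (RCL M3): stack=[1,13] mem=[0,0,0,13]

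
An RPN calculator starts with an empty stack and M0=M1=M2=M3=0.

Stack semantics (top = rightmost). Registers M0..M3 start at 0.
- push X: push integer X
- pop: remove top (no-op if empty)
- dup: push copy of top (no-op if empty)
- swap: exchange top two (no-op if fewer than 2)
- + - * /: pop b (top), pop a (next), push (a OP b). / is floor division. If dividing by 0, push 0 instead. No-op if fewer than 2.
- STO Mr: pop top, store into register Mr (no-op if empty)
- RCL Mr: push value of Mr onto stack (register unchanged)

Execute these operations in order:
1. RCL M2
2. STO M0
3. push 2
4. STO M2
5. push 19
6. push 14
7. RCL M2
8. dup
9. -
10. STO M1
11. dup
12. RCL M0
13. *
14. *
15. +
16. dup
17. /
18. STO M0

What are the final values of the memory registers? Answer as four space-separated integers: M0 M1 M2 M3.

Answer: 1 0 2 0

Derivation:
After op 1 (RCL M2): stack=[0] mem=[0,0,0,0]
After op 2 (STO M0): stack=[empty] mem=[0,0,0,0]
After op 3 (push 2): stack=[2] mem=[0,0,0,0]
After op 4 (STO M2): stack=[empty] mem=[0,0,2,0]
After op 5 (push 19): stack=[19] mem=[0,0,2,0]
After op 6 (push 14): stack=[19,14] mem=[0,0,2,0]
After op 7 (RCL M2): stack=[19,14,2] mem=[0,0,2,0]
After op 8 (dup): stack=[19,14,2,2] mem=[0,0,2,0]
After op 9 (-): stack=[19,14,0] mem=[0,0,2,0]
After op 10 (STO M1): stack=[19,14] mem=[0,0,2,0]
After op 11 (dup): stack=[19,14,14] mem=[0,0,2,0]
After op 12 (RCL M0): stack=[19,14,14,0] mem=[0,0,2,0]
After op 13 (*): stack=[19,14,0] mem=[0,0,2,0]
After op 14 (*): stack=[19,0] mem=[0,0,2,0]
After op 15 (+): stack=[19] mem=[0,0,2,0]
After op 16 (dup): stack=[19,19] mem=[0,0,2,0]
After op 17 (/): stack=[1] mem=[0,0,2,0]
After op 18 (STO M0): stack=[empty] mem=[1,0,2,0]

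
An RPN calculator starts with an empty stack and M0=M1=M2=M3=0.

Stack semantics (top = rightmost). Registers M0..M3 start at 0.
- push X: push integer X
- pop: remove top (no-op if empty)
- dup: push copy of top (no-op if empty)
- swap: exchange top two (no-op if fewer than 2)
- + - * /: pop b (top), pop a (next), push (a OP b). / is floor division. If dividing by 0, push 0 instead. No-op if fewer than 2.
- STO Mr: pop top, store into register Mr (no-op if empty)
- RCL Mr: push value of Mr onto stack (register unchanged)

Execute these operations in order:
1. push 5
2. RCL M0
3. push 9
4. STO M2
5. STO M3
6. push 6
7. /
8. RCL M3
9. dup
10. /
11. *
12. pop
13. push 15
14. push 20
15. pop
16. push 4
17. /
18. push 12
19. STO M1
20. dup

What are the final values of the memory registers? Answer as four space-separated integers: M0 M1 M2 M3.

After op 1 (push 5): stack=[5] mem=[0,0,0,0]
After op 2 (RCL M0): stack=[5,0] mem=[0,0,0,0]
After op 3 (push 9): stack=[5,0,9] mem=[0,0,0,0]
After op 4 (STO M2): stack=[5,0] mem=[0,0,9,0]
After op 5 (STO M3): stack=[5] mem=[0,0,9,0]
After op 6 (push 6): stack=[5,6] mem=[0,0,9,0]
After op 7 (/): stack=[0] mem=[0,0,9,0]
After op 8 (RCL M3): stack=[0,0] mem=[0,0,9,0]
After op 9 (dup): stack=[0,0,0] mem=[0,0,9,0]
After op 10 (/): stack=[0,0] mem=[0,0,9,0]
After op 11 (*): stack=[0] mem=[0,0,9,0]
After op 12 (pop): stack=[empty] mem=[0,0,9,0]
After op 13 (push 15): stack=[15] mem=[0,0,9,0]
After op 14 (push 20): stack=[15,20] mem=[0,0,9,0]
After op 15 (pop): stack=[15] mem=[0,0,9,0]
After op 16 (push 4): stack=[15,4] mem=[0,0,9,0]
After op 17 (/): stack=[3] mem=[0,0,9,0]
After op 18 (push 12): stack=[3,12] mem=[0,0,9,0]
After op 19 (STO M1): stack=[3] mem=[0,12,9,0]
After op 20 (dup): stack=[3,3] mem=[0,12,9,0]

Answer: 0 12 9 0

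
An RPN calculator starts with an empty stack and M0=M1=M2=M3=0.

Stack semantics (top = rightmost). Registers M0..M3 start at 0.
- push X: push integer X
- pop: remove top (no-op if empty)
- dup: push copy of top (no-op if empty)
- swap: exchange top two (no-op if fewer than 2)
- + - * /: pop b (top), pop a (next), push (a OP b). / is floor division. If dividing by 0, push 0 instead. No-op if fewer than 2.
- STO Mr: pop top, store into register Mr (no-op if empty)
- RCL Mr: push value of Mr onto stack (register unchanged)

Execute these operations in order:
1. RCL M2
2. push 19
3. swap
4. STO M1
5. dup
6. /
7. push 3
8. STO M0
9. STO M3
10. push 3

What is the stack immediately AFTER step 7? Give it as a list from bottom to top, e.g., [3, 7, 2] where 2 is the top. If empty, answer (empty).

After op 1 (RCL M2): stack=[0] mem=[0,0,0,0]
After op 2 (push 19): stack=[0,19] mem=[0,0,0,0]
After op 3 (swap): stack=[19,0] mem=[0,0,0,0]
After op 4 (STO M1): stack=[19] mem=[0,0,0,0]
After op 5 (dup): stack=[19,19] mem=[0,0,0,0]
After op 6 (/): stack=[1] mem=[0,0,0,0]
After op 7 (push 3): stack=[1,3] mem=[0,0,0,0]

[1, 3]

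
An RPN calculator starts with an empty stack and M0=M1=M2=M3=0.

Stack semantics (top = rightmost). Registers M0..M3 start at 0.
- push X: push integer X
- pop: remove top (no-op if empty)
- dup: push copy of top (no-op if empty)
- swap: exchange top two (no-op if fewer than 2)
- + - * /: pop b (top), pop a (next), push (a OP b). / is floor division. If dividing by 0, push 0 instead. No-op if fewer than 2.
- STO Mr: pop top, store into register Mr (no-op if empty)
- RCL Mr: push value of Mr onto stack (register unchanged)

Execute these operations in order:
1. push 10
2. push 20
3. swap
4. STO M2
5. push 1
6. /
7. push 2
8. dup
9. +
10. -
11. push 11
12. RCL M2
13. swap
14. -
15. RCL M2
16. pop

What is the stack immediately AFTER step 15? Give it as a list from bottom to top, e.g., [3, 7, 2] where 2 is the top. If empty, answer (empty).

After op 1 (push 10): stack=[10] mem=[0,0,0,0]
After op 2 (push 20): stack=[10,20] mem=[0,0,0,0]
After op 3 (swap): stack=[20,10] mem=[0,0,0,0]
After op 4 (STO M2): stack=[20] mem=[0,0,10,0]
After op 5 (push 1): stack=[20,1] mem=[0,0,10,0]
After op 6 (/): stack=[20] mem=[0,0,10,0]
After op 7 (push 2): stack=[20,2] mem=[0,0,10,0]
After op 8 (dup): stack=[20,2,2] mem=[0,0,10,0]
After op 9 (+): stack=[20,4] mem=[0,0,10,0]
After op 10 (-): stack=[16] mem=[0,0,10,0]
After op 11 (push 11): stack=[16,11] mem=[0,0,10,0]
After op 12 (RCL M2): stack=[16,11,10] mem=[0,0,10,0]
After op 13 (swap): stack=[16,10,11] mem=[0,0,10,0]
After op 14 (-): stack=[16,-1] mem=[0,0,10,0]
After op 15 (RCL M2): stack=[16,-1,10] mem=[0,0,10,0]

[16, -1, 10]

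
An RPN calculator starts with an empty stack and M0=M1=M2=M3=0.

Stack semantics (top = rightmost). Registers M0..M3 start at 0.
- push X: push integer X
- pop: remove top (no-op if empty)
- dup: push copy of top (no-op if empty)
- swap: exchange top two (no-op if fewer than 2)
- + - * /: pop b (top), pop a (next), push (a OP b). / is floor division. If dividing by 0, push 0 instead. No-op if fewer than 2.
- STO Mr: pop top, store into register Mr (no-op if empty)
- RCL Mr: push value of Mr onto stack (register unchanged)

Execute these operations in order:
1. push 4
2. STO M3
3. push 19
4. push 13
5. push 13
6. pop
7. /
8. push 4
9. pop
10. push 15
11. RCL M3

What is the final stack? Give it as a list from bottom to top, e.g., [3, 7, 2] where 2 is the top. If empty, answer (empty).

After op 1 (push 4): stack=[4] mem=[0,0,0,0]
After op 2 (STO M3): stack=[empty] mem=[0,0,0,4]
After op 3 (push 19): stack=[19] mem=[0,0,0,4]
After op 4 (push 13): stack=[19,13] mem=[0,0,0,4]
After op 5 (push 13): stack=[19,13,13] mem=[0,0,0,4]
After op 6 (pop): stack=[19,13] mem=[0,0,0,4]
After op 7 (/): stack=[1] mem=[0,0,0,4]
After op 8 (push 4): stack=[1,4] mem=[0,0,0,4]
After op 9 (pop): stack=[1] mem=[0,0,0,4]
After op 10 (push 15): stack=[1,15] mem=[0,0,0,4]
After op 11 (RCL M3): stack=[1,15,4] mem=[0,0,0,4]

Answer: [1, 15, 4]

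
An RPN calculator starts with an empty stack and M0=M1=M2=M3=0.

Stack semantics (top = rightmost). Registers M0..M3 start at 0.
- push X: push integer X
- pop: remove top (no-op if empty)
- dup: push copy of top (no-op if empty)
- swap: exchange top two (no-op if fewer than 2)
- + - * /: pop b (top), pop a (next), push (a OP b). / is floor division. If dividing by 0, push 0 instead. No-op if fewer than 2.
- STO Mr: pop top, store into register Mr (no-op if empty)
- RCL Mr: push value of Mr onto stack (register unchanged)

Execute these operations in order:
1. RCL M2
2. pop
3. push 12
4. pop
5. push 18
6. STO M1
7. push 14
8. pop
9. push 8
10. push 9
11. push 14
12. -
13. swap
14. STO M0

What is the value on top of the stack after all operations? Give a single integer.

Answer: -5

Derivation:
After op 1 (RCL M2): stack=[0] mem=[0,0,0,0]
After op 2 (pop): stack=[empty] mem=[0,0,0,0]
After op 3 (push 12): stack=[12] mem=[0,0,0,0]
After op 4 (pop): stack=[empty] mem=[0,0,0,0]
After op 5 (push 18): stack=[18] mem=[0,0,0,0]
After op 6 (STO M1): stack=[empty] mem=[0,18,0,0]
After op 7 (push 14): stack=[14] mem=[0,18,0,0]
After op 8 (pop): stack=[empty] mem=[0,18,0,0]
After op 9 (push 8): stack=[8] mem=[0,18,0,0]
After op 10 (push 9): stack=[8,9] mem=[0,18,0,0]
After op 11 (push 14): stack=[8,9,14] mem=[0,18,0,0]
After op 12 (-): stack=[8,-5] mem=[0,18,0,0]
After op 13 (swap): stack=[-5,8] mem=[0,18,0,0]
After op 14 (STO M0): stack=[-5] mem=[8,18,0,0]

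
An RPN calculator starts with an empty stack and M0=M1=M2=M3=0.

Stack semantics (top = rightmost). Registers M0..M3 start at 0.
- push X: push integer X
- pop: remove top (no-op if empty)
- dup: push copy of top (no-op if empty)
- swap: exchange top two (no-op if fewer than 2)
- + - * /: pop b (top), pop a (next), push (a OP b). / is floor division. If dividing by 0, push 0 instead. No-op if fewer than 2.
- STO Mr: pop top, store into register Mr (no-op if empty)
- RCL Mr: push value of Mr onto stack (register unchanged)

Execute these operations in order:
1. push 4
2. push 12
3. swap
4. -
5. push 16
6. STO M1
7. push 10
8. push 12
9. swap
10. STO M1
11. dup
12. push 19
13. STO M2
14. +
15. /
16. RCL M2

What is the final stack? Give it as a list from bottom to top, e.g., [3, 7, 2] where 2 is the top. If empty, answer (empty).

Answer: [0, 19]

Derivation:
After op 1 (push 4): stack=[4] mem=[0,0,0,0]
After op 2 (push 12): stack=[4,12] mem=[0,0,0,0]
After op 3 (swap): stack=[12,4] mem=[0,0,0,0]
After op 4 (-): stack=[8] mem=[0,0,0,0]
After op 5 (push 16): stack=[8,16] mem=[0,0,0,0]
After op 6 (STO M1): stack=[8] mem=[0,16,0,0]
After op 7 (push 10): stack=[8,10] mem=[0,16,0,0]
After op 8 (push 12): stack=[8,10,12] mem=[0,16,0,0]
After op 9 (swap): stack=[8,12,10] mem=[0,16,0,0]
After op 10 (STO M1): stack=[8,12] mem=[0,10,0,0]
After op 11 (dup): stack=[8,12,12] mem=[0,10,0,0]
After op 12 (push 19): stack=[8,12,12,19] mem=[0,10,0,0]
After op 13 (STO M2): stack=[8,12,12] mem=[0,10,19,0]
After op 14 (+): stack=[8,24] mem=[0,10,19,0]
After op 15 (/): stack=[0] mem=[0,10,19,0]
After op 16 (RCL M2): stack=[0,19] mem=[0,10,19,0]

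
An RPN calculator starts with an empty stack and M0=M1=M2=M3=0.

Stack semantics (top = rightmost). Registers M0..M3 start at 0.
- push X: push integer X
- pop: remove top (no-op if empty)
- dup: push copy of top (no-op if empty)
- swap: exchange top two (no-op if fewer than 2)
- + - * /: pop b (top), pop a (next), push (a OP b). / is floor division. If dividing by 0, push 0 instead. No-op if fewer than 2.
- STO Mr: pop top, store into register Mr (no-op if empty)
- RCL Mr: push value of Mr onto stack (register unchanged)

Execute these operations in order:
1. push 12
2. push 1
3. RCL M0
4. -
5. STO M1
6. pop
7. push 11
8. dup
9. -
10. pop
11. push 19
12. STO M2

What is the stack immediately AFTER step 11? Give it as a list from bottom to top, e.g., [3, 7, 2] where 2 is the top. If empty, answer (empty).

After op 1 (push 12): stack=[12] mem=[0,0,0,0]
After op 2 (push 1): stack=[12,1] mem=[0,0,0,0]
After op 3 (RCL M0): stack=[12,1,0] mem=[0,0,0,0]
After op 4 (-): stack=[12,1] mem=[0,0,0,0]
After op 5 (STO M1): stack=[12] mem=[0,1,0,0]
After op 6 (pop): stack=[empty] mem=[0,1,0,0]
After op 7 (push 11): stack=[11] mem=[0,1,0,0]
After op 8 (dup): stack=[11,11] mem=[0,1,0,0]
After op 9 (-): stack=[0] mem=[0,1,0,0]
After op 10 (pop): stack=[empty] mem=[0,1,0,0]
After op 11 (push 19): stack=[19] mem=[0,1,0,0]

[19]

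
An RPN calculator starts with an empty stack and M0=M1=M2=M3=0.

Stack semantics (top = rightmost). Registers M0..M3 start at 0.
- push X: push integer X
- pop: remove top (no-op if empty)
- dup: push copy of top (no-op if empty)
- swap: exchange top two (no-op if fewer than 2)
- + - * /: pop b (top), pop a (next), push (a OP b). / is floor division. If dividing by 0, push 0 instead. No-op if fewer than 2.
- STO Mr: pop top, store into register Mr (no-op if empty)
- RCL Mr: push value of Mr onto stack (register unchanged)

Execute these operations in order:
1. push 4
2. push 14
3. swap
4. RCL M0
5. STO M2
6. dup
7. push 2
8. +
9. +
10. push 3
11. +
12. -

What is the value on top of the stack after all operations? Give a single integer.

Answer: 1

Derivation:
After op 1 (push 4): stack=[4] mem=[0,0,0,0]
After op 2 (push 14): stack=[4,14] mem=[0,0,0,0]
After op 3 (swap): stack=[14,4] mem=[0,0,0,0]
After op 4 (RCL M0): stack=[14,4,0] mem=[0,0,0,0]
After op 5 (STO M2): stack=[14,4] mem=[0,0,0,0]
After op 6 (dup): stack=[14,4,4] mem=[0,0,0,0]
After op 7 (push 2): stack=[14,4,4,2] mem=[0,0,0,0]
After op 8 (+): stack=[14,4,6] mem=[0,0,0,0]
After op 9 (+): stack=[14,10] mem=[0,0,0,0]
After op 10 (push 3): stack=[14,10,3] mem=[0,0,0,0]
After op 11 (+): stack=[14,13] mem=[0,0,0,0]
After op 12 (-): stack=[1] mem=[0,0,0,0]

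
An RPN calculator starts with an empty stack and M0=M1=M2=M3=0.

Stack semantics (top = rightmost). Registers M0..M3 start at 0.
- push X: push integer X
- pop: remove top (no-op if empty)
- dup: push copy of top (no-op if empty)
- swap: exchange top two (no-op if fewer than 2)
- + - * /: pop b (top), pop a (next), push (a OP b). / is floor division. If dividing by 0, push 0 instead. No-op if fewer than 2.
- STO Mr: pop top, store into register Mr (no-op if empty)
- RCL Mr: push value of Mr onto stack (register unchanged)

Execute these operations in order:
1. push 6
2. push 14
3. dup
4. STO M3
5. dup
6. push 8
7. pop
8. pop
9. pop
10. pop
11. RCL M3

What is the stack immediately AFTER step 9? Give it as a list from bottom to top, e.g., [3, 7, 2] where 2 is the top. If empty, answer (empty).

After op 1 (push 6): stack=[6] mem=[0,0,0,0]
After op 2 (push 14): stack=[6,14] mem=[0,0,0,0]
After op 3 (dup): stack=[6,14,14] mem=[0,0,0,0]
After op 4 (STO M3): stack=[6,14] mem=[0,0,0,14]
After op 5 (dup): stack=[6,14,14] mem=[0,0,0,14]
After op 6 (push 8): stack=[6,14,14,8] mem=[0,0,0,14]
After op 7 (pop): stack=[6,14,14] mem=[0,0,0,14]
After op 8 (pop): stack=[6,14] mem=[0,0,0,14]
After op 9 (pop): stack=[6] mem=[0,0,0,14]

[6]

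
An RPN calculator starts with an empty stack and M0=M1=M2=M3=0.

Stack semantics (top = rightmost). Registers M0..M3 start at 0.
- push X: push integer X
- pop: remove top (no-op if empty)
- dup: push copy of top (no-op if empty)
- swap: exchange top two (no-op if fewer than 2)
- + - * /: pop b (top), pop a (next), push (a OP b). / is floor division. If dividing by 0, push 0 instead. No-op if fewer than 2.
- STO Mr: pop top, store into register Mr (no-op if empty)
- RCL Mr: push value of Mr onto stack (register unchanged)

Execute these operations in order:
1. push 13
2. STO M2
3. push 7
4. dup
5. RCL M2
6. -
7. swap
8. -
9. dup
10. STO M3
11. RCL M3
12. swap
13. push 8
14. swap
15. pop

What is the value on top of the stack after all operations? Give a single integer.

After op 1 (push 13): stack=[13] mem=[0,0,0,0]
After op 2 (STO M2): stack=[empty] mem=[0,0,13,0]
After op 3 (push 7): stack=[7] mem=[0,0,13,0]
After op 4 (dup): stack=[7,7] mem=[0,0,13,0]
After op 5 (RCL M2): stack=[7,7,13] mem=[0,0,13,0]
After op 6 (-): stack=[7,-6] mem=[0,0,13,0]
After op 7 (swap): stack=[-6,7] mem=[0,0,13,0]
After op 8 (-): stack=[-13] mem=[0,0,13,0]
After op 9 (dup): stack=[-13,-13] mem=[0,0,13,0]
After op 10 (STO M3): stack=[-13] mem=[0,0,13,-13]
After op 11 (RCL M3): stack=[-13,-13] mem=[0,0,13,-13]
After op 12 (swap): stack=[-13,-13] mem=[0,0,13,-13]
After op 13 (push 8): stack=[-13,-13,8] mem=[0,0,13,-13]
After op 14 (swap): stack=[-13,8,-13] mem=[0,0,13,-13]
After op 15 (pop): stack=[-13,8] mem=[0,0,13,-13]

Answer: 8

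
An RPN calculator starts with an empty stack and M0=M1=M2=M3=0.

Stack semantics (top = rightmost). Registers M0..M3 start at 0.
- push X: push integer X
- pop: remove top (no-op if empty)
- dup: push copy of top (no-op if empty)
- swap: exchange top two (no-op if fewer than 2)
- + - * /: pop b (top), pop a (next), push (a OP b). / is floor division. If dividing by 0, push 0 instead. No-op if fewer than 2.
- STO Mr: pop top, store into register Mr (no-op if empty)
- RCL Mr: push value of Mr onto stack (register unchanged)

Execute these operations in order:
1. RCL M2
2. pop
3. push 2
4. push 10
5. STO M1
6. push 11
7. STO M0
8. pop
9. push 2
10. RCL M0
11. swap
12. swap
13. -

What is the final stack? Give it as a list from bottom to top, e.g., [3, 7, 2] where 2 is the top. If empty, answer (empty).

After op 1 (RCL M2): stack=[0] mem=[0,0,0,0]
After op 2 (pop): stack=[empty] mem=[0,0,0,0]
After op 3 (push 2): stack=[2] mem=[0,0,0,0]
After op 4 (push 10): stack=[2,10] mem=[0,0,0,0]
After op 5 (STO M1): stack=[2] mem=[0,10,0,0]
After op 6 (push 11): stack=[2,11] mem=[0,10,0,0]
After op 7 (STO M0): stack=[2] mem=[11,10,0,0]
After op 8 (pop): stack=[empty] mem=[11,10,0,0]
After op 9 (push 2): stack=[2] mem=[11,10,0,0]
After op 10 (RCL M0): stack=[2,11] mem=[11,10,0,0]
After op 11 (swap): stack=[11,2] mem=[11,10,0,0]
After op 12 (swap): stack=[2,11] mem=[11,10,0,0]
After op 13 (-): stack=[-9] mem=[11,10,0,0]

Answer: [-9]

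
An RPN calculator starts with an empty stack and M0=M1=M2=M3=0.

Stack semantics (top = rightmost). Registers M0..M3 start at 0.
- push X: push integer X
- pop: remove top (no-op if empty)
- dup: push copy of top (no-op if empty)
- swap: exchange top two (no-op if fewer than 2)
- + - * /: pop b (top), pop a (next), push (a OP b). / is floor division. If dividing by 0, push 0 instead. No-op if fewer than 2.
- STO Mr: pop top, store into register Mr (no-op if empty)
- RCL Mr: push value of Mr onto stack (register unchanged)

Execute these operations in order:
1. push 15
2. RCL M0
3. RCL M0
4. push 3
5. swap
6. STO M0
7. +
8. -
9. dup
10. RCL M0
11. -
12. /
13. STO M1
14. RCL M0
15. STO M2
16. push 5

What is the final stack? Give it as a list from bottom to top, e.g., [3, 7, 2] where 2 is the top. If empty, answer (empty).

Answer: [5]

Derivation:
After op 1 (push 15): stack=[15] mem=[0,0,0,0]
After op 2 (RCL M0): stack=[15,0] mem=[0,0,0,0]
After op 3 (RCL M0): stack=[15,0,0] mem=[0,0,0,0]
After op 4 (push 3): stack=[15,0,0,3] mem=[0,0,0,0]
After op 5 (swap): stack=[15,0,3,0] mem=[0,0,0,0]
After op 6 (STO M0): stack=[15,0,3] mem=[0,0,0,0]
After op 7 (+): stack=[15,3] mem=[0,0,0,0]
After op 8 (-): stack=[12] mem=[0,0,0,0]
After op 9 (dup): stack=[12,12] mem=[0,0,0,0]
After op 10 (RCL M0): stack=[12,12,0] mem=[0,0,0,0]
After op 11 (-): stack=[12,12] mem=[0,0,0,0]
After op 12 (/): stack=[1] mem=[0,0,0,0]
After op 13 (STO M1): stack=[empty] mem=[0,1,0,0]
After op 14 (RCL M0): stack=[0] mem=[0,1,0,0]
After op 15 (STO M2): stack=[empty] mem=[0,1,0,0]
After op 16 (push 5): stack=[5] mem=[0,1,0,0]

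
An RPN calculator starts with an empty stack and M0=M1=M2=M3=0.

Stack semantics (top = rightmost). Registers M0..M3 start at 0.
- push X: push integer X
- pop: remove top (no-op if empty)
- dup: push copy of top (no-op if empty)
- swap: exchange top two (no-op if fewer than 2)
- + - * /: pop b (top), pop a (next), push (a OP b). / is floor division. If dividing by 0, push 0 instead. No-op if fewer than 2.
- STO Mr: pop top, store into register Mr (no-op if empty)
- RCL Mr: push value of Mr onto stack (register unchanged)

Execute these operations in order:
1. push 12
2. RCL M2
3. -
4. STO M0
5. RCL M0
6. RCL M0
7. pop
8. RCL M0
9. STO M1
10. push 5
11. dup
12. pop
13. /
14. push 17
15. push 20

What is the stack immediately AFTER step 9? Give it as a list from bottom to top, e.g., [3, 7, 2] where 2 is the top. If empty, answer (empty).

After op 1 (push 12): stack=[12] mem=[0,0,0,0]
After op 2 (RCL M2): stack=[12,0] mem=[0,0,0,0]
After op 3 (-): stack=[12] mem=[0,0,0,0]
After op 4 (STO M0): stack=[empty] mem=[12,0,0,0]
After op 5 (RCL M0): stack=[12] mem=[12,0,0,0]
After op 6 (RCL M0): stack=[12,12] mem=[12,0,0,0]
After op 7 (pop): stack=[12] mem=[12,0,0,0]
After op 8 (RCL M0): stack=[12,12] mem=[12,0,0,0]
After op 9 (STO M1): stack=[12] mem=[12,12,0,0]

[12]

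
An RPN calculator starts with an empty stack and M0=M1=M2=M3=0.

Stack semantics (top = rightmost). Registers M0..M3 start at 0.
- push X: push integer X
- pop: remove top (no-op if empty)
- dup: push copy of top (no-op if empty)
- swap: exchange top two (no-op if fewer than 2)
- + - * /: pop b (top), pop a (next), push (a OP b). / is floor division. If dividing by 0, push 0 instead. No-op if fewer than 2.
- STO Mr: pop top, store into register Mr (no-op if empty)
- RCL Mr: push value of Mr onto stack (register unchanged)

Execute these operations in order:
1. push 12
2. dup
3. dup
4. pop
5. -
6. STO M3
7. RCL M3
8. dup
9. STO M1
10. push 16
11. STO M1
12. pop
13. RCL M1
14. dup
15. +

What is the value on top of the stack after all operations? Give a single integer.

After op 1 (push 12): stack=[12] mem=[0,0,0,0]
After op 2 (dup): stack=[12,12] mem=[0,0,0,0]
After op 3 (dup): stack=[12,12,12] mem=[0,0,0,0]
After op 4 (pop): stack=[12,12] mem=[0,0,0,0]
After op 5 (-): stack=[0] mem=[0,0,0,0]
After op 6 (STO M3): stack=[empty] mem=[0,0,0,0]
After op 7 (RCL M3): stack=[0] mem=[0,0,0,0]
After op 8 (dup): stack=[0,0] mem=[0,0,0,0]
After op 9 (STO M1): stack=[0] mem=[0,0,0,0]
After op 10 (push 16): stack=[0,16] mem=[0,0,0,0]
After op 11 (STO M1): stack=[0] mem=[0,16,0,0]
After op 12 (pop): stack=[empty] mem=[0,16,0,0]
After op 13 (RCL M1): stack=[16] mem=[0,16,0,0]
After op 14 (dup): stack=[16,16] mem=[0,16,0,0]
After op 15 (+): stack=[32] mem=[0,16,0,0]

Answer: 32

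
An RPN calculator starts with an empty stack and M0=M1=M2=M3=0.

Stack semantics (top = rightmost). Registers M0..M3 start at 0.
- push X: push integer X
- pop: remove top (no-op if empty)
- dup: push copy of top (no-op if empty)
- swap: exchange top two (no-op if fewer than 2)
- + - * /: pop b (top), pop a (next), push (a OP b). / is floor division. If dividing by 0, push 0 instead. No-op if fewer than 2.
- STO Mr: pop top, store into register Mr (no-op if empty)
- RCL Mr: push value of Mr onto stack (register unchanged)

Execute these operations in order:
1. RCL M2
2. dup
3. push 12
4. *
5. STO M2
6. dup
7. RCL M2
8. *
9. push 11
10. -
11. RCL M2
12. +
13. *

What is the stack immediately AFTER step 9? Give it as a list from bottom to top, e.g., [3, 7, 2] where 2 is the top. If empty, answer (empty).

After op 1 (RCL M2): stack=[0] mem=[0,0,0,0]
After op 2 (dup): stack=[0,0] mem=[0,0,0,0]
After op 3 (push 12): stack=[0,0,12] mem=[0,0,0,0]
After op 4 (*): stack=[0,0] mem=[0,0,0,0]
After op 5 (STO M2): stack=[0] mem=[0,0,0,0]
After op 6 (dup): stack=[0,0] mem=[0,0,0,0]
After op 7 (RCL M2): stack=[0,0,0] mem=[0,0,0,0]
After op 8 (*): stack=[0,0] mem=[0,0,0,0]
After op 9 (push 11): stack=[0,0,11] mem=[0,0,0,0]

[0, 0, 11]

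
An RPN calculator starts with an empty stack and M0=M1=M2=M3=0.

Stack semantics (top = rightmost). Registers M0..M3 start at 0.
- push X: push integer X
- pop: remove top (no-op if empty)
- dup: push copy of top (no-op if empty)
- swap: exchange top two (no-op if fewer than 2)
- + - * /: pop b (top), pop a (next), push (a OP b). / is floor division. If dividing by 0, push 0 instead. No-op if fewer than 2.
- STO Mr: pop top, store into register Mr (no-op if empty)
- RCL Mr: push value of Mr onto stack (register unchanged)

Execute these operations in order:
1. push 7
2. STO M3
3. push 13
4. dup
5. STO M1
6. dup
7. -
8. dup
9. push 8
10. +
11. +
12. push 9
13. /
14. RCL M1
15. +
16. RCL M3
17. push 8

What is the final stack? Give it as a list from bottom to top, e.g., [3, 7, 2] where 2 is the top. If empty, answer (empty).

After op 1 (push 7): stack=[7] mem=[0,0,0,0]
After op 2 (STO M3): stack=[empty] mem=[0,0,0,7]
After op 3 (push 13): stack=[13] mem=[0,0,0,7]
After op 4 (dup): stack=[13,13] mem=[0,0,0,7]
After op 5 (STO M1): stack=[13] mem=[0,13,0,7]
After op 6 (dup): stack=[13,13] mem=[0,13,0,7]
After op 7 (-): stack=[0] mem=[0,13,0,7]
After op 8 (dup): stack=[0,0] mem=[0,13,0,7]
After op 9 (push 8): stack=[0,0,8] mem=[0,13,0,7]
After op 10 (+): stack=[0,8] mem=[0,13,0,7]
After op 11 (+): stack=[8] mem=[0,13,0,7]
After op 12 (push 9): stack=[8,9] mem=[0,13,0,7]
After op 13 (/): stack=[0] mem=[0,13,0,7]
After op 14 (RCL M1): stack=[0,13] mem=[0,13,0,7]
After op 15 (+): stack=[13] mem=[0,13,0,7]
After op 16 (RCL M3): stack=[13,7] mem=[0,13,0,7]
After op 17 (push 8): stack=[13,7,8] mem=[0,13,0,7]

Answer: [13, 7, 8]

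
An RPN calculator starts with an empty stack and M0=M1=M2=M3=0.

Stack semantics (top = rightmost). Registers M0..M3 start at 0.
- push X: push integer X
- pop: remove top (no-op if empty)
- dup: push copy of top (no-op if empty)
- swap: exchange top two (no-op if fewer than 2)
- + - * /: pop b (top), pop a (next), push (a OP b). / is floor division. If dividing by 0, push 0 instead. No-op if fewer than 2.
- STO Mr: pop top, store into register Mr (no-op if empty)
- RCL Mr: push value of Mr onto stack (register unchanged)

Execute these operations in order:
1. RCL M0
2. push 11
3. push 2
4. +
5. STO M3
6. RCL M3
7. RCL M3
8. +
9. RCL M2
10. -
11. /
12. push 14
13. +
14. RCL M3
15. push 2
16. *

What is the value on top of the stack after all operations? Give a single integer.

Answer: 26

Derivation:
After op 1 (RCL M0): stack=[0] mem=[0,0,0,0]
After op 2 (push 11): stack=[0,11] mem=[0,0,0,0]
After op 3 (push 2): stack=[0,11,2] mem=[0,0,0,0]
After op 4 (+): stack=[0,13] mem=[0,0,0,0]
After op 5 (STO M3): stack=[0] mem=[0,0,0,13]
After op 6 (RCL M3): stack=[0,13] mem=[0,0,0,13]
After op 7 (RCL M3): stack=[0,13,13] mem=[0,0,0,13]
After op 8 (+): stack=[0,26] mem=[0,0,0,13]
After op 9 (RCL M2): stack=[0,26,0] mem=[0,0,0,13]
After op 10 (-): stack=[0,26] mem=[0,0,0,13]
After op 11 (/): stack=[0] mem=[0,0,0,13]
After op 12 (push 14): stack=[0,14] mem=[0,0,0,13]
After op 13 (+): stack=[14] mem=[0,0,0,13]
After op 14 (RCL M3): stack=[14,13] mem=[0,0,0,13]
After op 15 (push 2): stack=[14,13,2] mem=[0,0,0,13]
After op 16 (*): stack=[14,26] mem=[0,0,0,13]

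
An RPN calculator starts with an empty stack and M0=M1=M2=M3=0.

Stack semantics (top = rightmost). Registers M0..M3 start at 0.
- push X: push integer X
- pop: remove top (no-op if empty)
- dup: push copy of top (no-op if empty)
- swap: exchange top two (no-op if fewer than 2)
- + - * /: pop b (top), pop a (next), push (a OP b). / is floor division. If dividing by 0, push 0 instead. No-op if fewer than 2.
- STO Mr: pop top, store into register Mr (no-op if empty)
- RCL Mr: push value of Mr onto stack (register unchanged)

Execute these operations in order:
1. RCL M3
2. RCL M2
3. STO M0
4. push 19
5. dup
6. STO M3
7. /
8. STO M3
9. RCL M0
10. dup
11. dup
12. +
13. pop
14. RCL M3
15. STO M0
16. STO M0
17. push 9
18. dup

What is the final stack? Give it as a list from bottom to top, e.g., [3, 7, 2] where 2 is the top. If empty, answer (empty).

After op 1 (RCL M3): stack=[0] mem=[0,0,0,0]
After op 2 (RCL M2): stack=[0,0] mem=[0,0,0,0]
After op 3 (STO M0): stack=[0] mem=[0,0,0,0]
After op 4 (push 19): stack=[0,19] mem=[0,0,0,0]
After op 5 (dup): stack=[0,19,19] mem=[0,0,0,0]
After op 6 (STO M3): stack=[0,19] mem=[0,0,0,19]
After op 7 (/): stack=[0] mem=[0,0,0,19]
After op 8 (STO M3): stack=[empty] mem=[0,0,0,0]
After op 9 (RCL M0): stack=[0] mem=[0,0,0,0]
After op 10 (dup): stack=[0,0] mem=[0,0,0,0]
After op 11 (dup): stack=[0,0,0] mem=[0,0,0,0]
After op 12 (+): stack=[0,0] mem=[0,0,0,0]
After op 13 (pop): stack=[0] mem=[0,0,0,0]
After op 14 (RCL M3): stack=[0,0] mem=[0,0,0,0]
After op 15 (STO M0): stack=[0] mem=[0,0,0,0]
After op 16 (STO M0): stack=[empty] mem=[0,0,0,0]
After op 17 (push 9): stack=[9] mem=[0,0,0,0]
After op 18 (dup): stack=[9,9] mem=[0,0,0,0]

Answer: [9, 9]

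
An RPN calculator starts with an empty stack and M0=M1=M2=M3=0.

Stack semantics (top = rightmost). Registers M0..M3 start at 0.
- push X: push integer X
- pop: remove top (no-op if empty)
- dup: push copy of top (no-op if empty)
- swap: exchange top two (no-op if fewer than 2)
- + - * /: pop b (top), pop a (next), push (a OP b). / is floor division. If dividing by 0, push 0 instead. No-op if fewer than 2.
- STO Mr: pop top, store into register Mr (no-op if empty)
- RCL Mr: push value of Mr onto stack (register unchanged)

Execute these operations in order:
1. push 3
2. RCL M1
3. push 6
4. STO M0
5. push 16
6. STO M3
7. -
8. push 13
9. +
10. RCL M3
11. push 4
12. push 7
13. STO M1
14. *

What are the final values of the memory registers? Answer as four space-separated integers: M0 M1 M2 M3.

Answer: 6 7 0 16

Derivation:
After op 1 (push 3): stack=[3] mem=[0,0,0,0]
After op 2 (RCL M1): stack=[3,0] mem=[0,0,0,0]
After op 3 (push 6): stack=[3,0,6] mem=[0,0,0,0]
After op 4 (STO M0): stack=[3,0] mem=[6,0,0,0]
After op 5 (push 16): stack=[3,0,16] mem=[6,0,0,0]
After op 6 (STO M3): stack=[3,0] mem=[6,0,0,16]
After op 7 (-): stack=[3] mem=[6,0,0,16]
After op 8 (push 13): stack=[3,13] mem=[6,0,0,16]
After op 9 (+): stack=[16] mem=[6,0,0,16]
After op 10 (RCL M3): stack=[16,16] mem=[6,0,0,16]
After op 11 (push 4): stack=[16,16,4] mem=[6,0,0,16]
After op 12 (push 7): stack=[16,16,4,7] mem=[6,0,0,16]
After op 13 (STO M1): stack=[16,16,4] mem=[6,7,0,16]
After op 14 (*): stack=[16,64] mem=[6,7,0,16]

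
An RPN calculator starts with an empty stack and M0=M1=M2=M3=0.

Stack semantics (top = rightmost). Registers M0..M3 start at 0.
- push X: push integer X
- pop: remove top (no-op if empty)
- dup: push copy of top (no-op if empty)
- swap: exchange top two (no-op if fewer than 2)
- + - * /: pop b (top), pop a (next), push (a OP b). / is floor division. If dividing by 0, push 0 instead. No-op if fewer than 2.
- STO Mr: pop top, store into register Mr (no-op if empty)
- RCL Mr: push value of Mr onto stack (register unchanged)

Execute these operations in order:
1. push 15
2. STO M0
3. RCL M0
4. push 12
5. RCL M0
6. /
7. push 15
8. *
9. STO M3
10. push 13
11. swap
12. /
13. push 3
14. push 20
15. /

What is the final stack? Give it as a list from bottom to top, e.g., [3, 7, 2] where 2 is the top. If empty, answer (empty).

Answer: [0, 0]

Derivation:
After op 1 (push 15): stack=[15] mem=[0,0,0,0]
After op 2 (STO M0): stack=[empty] mem=[15,0,0,0]
After op 3 (RCL M0): stack=[15] mem=[15,0,0,0]
After op 4 (push 12): stack=[15,12] mem=[15,0,0,0]
After op 5 (RCL M0): stack=[15,12,15] mem=[15,0,0,0]
After op 6 (/): stack=[15,0] mem=[15,0,0,0]
After op 7 (push 15): stack=[15,0,15] mem=[15,0,0,0]
After op 8 (*): stack=[15,0] mem=[15,0,0,0]
After op 9 (STO M3): stack=[15] mem=[15,0,0,0]
After op 10 (push 13): stack=[15,13] mem=[15,0,0,0]
After op 11 (swap): stack=[13,15] mem=[15,0,0,0]
After op 12 (/): stack=[0] mem=[15,0,0,0]
After op 13 (push 3): stack=[0,3] mem=[15,0,0,0]
After op 14 (push 20): stack=[0,3,20] mem=[15,0,0,0]
After op 15 (/): stack=[0,0] mem=[15,0,0,0]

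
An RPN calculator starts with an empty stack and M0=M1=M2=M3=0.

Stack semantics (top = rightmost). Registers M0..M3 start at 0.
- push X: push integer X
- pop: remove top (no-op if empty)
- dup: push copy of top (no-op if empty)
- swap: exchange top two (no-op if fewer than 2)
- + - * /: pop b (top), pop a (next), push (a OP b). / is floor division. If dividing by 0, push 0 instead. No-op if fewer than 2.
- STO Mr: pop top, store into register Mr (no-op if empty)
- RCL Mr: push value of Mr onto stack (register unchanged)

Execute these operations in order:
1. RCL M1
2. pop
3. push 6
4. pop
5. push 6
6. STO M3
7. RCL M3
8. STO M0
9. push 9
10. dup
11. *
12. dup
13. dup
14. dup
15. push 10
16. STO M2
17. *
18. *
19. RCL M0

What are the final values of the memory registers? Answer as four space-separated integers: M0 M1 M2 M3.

After op 1 (RCL M1): stack=[0] mem=[0,0,0,0]
After op 2 (pop): stack=[empty] mem=[0,0,0,0]
After op 3 (push 6): stack=[6] mem=[0,0,0,0]
After op 4 (pop): stack=[empty] mem=[0,0,0,0]
After op 5 (push 6): stack=[6] mem=[0,0,0,0]
After op 6 (STO M3): stack=[empty] mem=[0,0,0,6]
After op 7 (RCL M3): stack=[6] mem=[0,0,0,6]
After op 8 (STO M0): stack=[empty] mem=[6,0,0,6]
After op 9 (push 9): stack=[9] mem=[6,0,0,6]
After op 10 (dup): stack=[9,9] mem=[6,0,0,6]
After op 11 (*): stack=[81] mem=[6,0,0,6]
After op 12 (dup): stack=[81,81] mem=[6,0,0,6]
After op 13 (dup): stack=[81,81,81] mem=[6,0,0,6]
After op 14 (dup): stack=[81,81,81,81] mem=[6,0,0,6]
After op 15 (push 10): stack=[81,81,81,81,10] mem=[6,0,0,6]
After op 16 (STO M2): stack=[81,81,81,81] mem=[6,0,10,6]
After op 17 (*): stack=[81,81,6561] mem=[6,0,10,6]
After op 18 (*): stack=[81,531441] mem=[6,0,10,6]
After op 19 (RCL M0): stack=[81,531441,6] mem=[6,0,10,6]

Answer: 6 0 10 6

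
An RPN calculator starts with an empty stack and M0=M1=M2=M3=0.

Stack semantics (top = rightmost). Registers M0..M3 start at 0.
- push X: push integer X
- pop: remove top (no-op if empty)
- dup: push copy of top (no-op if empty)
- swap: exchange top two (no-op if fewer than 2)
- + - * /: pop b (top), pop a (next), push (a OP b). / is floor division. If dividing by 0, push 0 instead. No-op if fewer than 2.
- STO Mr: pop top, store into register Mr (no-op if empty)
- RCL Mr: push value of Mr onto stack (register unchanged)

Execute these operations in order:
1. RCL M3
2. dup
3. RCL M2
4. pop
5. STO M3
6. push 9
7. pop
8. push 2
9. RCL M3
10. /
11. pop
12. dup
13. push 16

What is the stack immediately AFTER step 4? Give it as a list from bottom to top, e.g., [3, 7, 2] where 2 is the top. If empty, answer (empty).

After op 1 (RCL M3): stack=[0] mem=[0,0,0,0]
After op 2 (dup): stack=[0,0] mem=[0,0,0,0]
After op 3 (RCL M2): stack=[0,0,0] mem=[0,0,0,0]
After op 4 (pop): stack=[0,0] mem=[0,0,0,0]

[0, 0]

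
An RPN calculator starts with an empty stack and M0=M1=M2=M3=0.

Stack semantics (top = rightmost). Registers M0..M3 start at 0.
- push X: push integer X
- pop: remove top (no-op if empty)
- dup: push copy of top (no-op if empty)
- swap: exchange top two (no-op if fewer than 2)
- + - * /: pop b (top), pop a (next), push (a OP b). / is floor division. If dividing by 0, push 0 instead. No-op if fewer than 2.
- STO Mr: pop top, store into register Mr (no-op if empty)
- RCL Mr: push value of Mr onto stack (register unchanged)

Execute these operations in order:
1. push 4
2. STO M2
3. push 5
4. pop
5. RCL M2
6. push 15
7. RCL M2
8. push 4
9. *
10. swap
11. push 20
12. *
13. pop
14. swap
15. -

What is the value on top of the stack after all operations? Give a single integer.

After op 1 (push 4): stack=[4] mem=[0,0,0,0]
After op 2 (STO M2): stack=[empty] mem=[0,0,4,0]
After op 3 (push 5): stack=[5] mem=[0,0,4,0]
After op 4 (pop): stack=[empty] mem=[0,0,4,0]
After op 5 (RCL M2): stack=[4] mem=[0,0,4,0]
After op 6 (push 15): stack=[4,15] mem=[0,0,4,0]
After op 7 (RCL M2): stack=[4,15,4] mem=[0,0,4,0]
After op 8 (push 4): stack=[4,15,4,4] mem=[0,0,4,0]
After op 9 (*): stack=[4,15,16] mem=[0,0,4,0]
After op 10 (swap): stack=[4,16,15] mem=[0,0,4,0]
After op 11 (push 20): stack=[4,16,15,20] mem=[0,0,4,0]
After op 12 (*): stack=[4,16,300] mem=[0,0,4,0]
After op 13 (pop): stack=[4,16] mem=[0,0,4,0]
After op 14 (swap): stack=[16,4] mem=[0,0,4,0]
After op 15 (-): stack=[12] mem=[0,0,4,0]

Answer: 12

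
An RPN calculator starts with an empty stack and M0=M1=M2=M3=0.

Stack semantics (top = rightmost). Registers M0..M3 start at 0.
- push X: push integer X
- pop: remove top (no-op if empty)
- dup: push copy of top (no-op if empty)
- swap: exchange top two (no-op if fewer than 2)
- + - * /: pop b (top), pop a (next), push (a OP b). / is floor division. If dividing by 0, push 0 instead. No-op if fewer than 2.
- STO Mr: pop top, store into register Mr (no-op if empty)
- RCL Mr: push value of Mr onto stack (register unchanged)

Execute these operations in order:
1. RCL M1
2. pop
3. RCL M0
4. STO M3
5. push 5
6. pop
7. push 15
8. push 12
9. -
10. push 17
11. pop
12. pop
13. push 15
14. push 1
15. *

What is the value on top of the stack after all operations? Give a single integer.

After op 1 (RCL M1): stack=[0] mem=[0,0,0,0]
After op 2 (pop): stack=[empty] mem=[0,0,0,0]
After op 3 (RCL M0): stack=[0] mem=[0,0,0,0]
After op 4 (STO M3): stack=[empty] mem=[0,0,0,0]
After op 5 (push 5): stack=[5] mem=[0,0,0,0]
After op 6 (pop): stack=[empty] mem=[0,0,0,0]
After op 7 (push 15): stack=[15] mem=[0,0,0,0]
After op 8 (push 12): stack=[15,12] mem=[0,0,0,0]
After op 9 (-): stack=[3] mem=[0,0,0,0]
After op 10 (push 17): stack=[3,17] mem=[0,0,0,0]
After op 11 (pop): stack=[3] mem=[0,0,0,0]
After op 12 (pop): stack=[empty] mem=[0,0,0,0]
After op 13 (push 15): stack=[15] mem=[0,0,0,0]
After op 14 (push 1): stack=[15,1] mem=[0,0,0,0]
After op 15 (*): stack=[15] mem=[0,0,0,0]

Answer: 15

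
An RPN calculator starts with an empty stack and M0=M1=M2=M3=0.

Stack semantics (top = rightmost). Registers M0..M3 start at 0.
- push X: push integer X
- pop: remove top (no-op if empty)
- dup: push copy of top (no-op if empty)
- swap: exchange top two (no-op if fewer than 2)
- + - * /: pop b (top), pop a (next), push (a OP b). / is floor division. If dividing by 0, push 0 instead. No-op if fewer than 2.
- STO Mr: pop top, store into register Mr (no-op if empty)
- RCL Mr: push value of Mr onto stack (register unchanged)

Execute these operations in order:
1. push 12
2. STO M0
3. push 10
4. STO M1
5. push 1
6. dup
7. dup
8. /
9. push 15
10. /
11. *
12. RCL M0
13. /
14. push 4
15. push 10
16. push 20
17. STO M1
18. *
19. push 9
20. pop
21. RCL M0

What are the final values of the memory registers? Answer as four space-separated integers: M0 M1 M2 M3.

Answer: 12 20 0 0

Derivation:
After op 1 (push 12): stack=[12] mem=[0,0,0,0]
After op 2 (STO M0): stack=[empty] mem=[12,0,0,0]
After op 3 (push 10): stack=[10] mem=[12,0,0,0]
After op 4 (STO M1): stack=[empty] mem=[12,10,0,0]
After op 5 (push 1): stack=[1] mem=[12,10,0,0]
After op 6 (dup): stack=[1,1] mem=[12,10,0,0]
After op 7 (dup): stack=[1,1,1] mem=[12,10,0,0]
After op 8 (/): stack=[1,1] mem=[12,10,0,0]
After op 9 (push 15): stack=[1,1,15] mem=[12,10,0,0]
After op 10 (/): stack=[1,0] mem=[12,10,0,0]
After op 11 (*): stack=[0] mem=[12,10,0,0]
After op 12 (RCL M0): stack=[0,12] mem=[12,10,0,0]
After op 13 (/): stack=[0] mem=[12,10,0,0]
After op 14 (push 4): stack=[0,4] mem=[12,10,0,0]
After op 15 (push 10): stack=[0,4,10] mem=[12,10,0,0]
After op 16 (push 20): stack=[0,4,10,20] mem=[12,10,0,0]
After op 17 (STO M1): stack=[0,4,10] mem=[12,20,0,0]
After op 18 (*): stack=[0,40] mem=[12,20,0,0]
After op 19 (push 9): stack=[0,40,9] mem=[12,20,0,0]
After op 20 (pop): stack=[0,40] mem=[12,20,0,0]
After op 21 (RCL M0): stack=[0,40,12] mem=[12,20,0,0]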